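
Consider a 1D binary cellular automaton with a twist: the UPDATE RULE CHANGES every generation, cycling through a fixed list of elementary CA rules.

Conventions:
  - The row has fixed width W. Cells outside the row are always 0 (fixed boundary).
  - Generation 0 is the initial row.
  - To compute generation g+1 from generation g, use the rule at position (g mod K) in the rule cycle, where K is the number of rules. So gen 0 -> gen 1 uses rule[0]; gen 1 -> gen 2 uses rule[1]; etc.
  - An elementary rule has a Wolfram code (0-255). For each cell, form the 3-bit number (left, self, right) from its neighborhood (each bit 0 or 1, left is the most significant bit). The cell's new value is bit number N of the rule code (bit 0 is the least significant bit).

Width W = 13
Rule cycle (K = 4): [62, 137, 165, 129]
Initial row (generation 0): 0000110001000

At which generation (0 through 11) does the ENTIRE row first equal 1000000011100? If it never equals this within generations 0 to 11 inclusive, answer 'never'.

Answer: 4

Derivation:
Gen 0: 0000110001000
Gen 1 (rule 62): 0001101011100
Gen 2 (rule 137): 1101000011001
Gen 3 (rule 165): 0011011000001
Gen 4 (rule 129): 1000000011100
Gen 5 (rule 62): 1100000110010
Gen 6 (rule 137): 1001110100000
Gen 7 (rule 165): 1000101101111
Gen 8 (rule 129): 0010000000110
Gen 9 (rule 62): 0111000001101
Gen 10 (rule 137): 0110011101000
Gen 11 (rule 165): 0000001011011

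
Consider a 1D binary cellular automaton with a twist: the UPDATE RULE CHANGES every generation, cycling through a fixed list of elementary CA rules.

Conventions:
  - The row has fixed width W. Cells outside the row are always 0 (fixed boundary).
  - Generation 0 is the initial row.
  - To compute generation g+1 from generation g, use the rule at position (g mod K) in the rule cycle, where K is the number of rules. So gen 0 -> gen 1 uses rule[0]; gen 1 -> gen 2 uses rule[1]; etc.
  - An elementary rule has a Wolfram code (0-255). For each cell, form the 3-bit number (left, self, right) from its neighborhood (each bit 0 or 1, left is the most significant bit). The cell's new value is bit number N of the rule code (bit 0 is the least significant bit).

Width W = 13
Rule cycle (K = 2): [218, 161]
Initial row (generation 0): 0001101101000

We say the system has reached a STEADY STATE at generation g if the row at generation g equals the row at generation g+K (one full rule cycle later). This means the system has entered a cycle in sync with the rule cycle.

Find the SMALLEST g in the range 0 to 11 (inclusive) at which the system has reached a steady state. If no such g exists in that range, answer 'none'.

Answer: 9

Derivation:
Gen 0: 0001101101000
Gen 1 (rule 218): 0011101100100
Gen 2 (rule 161): 1001010000001
Gen 3 (rule 218): 0110001000010
Gen 4 (rule 161): 0000100011000
Gen 5 (rule 218): 0001010111100
Gen 6 (rule 161): 1100101011001
Gen 7 (rule 218): 1111000011110
Gen 8 (rule 161): 0110011001100
Gen 9 (rule 218): 1111111111110
Gen 10 (rule 161): 0111111111100
Gen 11 (rule 218): 1111111111110
Gen 12 (rule 161): 0111111111100
Gen 13 (rule 218): 1111111111110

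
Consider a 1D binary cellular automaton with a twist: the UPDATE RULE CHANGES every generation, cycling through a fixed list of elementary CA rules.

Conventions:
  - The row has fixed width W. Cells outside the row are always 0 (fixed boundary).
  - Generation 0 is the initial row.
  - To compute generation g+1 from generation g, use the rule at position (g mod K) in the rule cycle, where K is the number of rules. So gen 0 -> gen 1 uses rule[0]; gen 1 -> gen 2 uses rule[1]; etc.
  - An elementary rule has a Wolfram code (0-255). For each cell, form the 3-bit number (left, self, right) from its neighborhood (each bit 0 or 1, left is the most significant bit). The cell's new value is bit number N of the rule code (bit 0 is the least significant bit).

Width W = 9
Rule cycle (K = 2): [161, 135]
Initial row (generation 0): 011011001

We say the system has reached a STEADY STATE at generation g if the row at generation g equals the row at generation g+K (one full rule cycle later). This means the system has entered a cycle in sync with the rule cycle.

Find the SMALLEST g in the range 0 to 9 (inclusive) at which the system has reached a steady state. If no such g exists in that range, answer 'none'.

Gen 0: 011011001
Gen 1 (rule 161): 000100000
Gen 2 (rule 135): 111101111
Gen 3 (rule 161): 011010110
Gen 4 (rule 135): 100010000
Gen 5 (rule 161): 001000111
Gen 6 (rule 135): 111011010
Gen 7 (rule 161): 010100100
Gen 8 (rule 135): 110101101
Gen 9 (rule 161): 001010010
Gen 10 (rule 135): 111010110
Gen 11 (rule 161): 010101000

Answer: none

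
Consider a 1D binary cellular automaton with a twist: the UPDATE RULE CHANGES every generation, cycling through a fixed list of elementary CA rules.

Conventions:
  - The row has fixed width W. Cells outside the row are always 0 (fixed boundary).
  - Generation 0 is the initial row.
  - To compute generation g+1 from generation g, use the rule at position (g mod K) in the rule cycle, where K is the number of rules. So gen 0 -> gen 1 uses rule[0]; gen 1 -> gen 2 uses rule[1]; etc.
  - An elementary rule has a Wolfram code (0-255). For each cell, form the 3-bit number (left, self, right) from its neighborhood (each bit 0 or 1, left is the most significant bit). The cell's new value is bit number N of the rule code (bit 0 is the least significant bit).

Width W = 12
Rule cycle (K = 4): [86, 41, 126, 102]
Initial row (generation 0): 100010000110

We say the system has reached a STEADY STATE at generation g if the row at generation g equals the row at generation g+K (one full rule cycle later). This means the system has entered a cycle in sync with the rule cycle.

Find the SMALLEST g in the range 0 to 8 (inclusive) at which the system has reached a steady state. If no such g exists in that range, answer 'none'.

Answer: 3

Derivation:
Gen 0: 100010000110
Gen 1 (rule 86): 110111001011
Gen 2 (rule 41): 101100000110
Gen 3 (rule 126): 111110001111
Gen 4 (rule 102): 000010010001
Gen 5 (rule 86): 000111111011
Gen 6 (rule 41): 110100000110
Gen 7 (rule 126): 111110001111
Gen 8 (rule 102): 000010010001
Gen 9 (rule 86): 000111111011
Gen 10 (rule 41): 110100000110
Gen 11 (rule 126): 111110001111
Gen 12 (rule 102): 000010010001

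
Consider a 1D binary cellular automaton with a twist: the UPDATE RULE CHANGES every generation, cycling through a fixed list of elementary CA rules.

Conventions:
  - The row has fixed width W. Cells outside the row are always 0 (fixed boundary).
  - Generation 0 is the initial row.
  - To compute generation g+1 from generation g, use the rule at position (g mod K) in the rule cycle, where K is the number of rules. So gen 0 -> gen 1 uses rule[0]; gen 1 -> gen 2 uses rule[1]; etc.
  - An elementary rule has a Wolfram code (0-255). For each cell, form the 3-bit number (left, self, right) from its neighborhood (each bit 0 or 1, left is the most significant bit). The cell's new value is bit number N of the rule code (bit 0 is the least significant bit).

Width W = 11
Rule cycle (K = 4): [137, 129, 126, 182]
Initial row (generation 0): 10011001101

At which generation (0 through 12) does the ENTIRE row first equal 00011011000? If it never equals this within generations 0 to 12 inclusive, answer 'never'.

Answer: 11

Derivation:
Gen 0: 10011001101
Gen 1 (rule 137): 00010001000
Gen 2 (rule 129): 11000100011
Gen 3 (rule 126): 11101110111
Gen 4 (rule 182): 01010101010
Gen 5 (rule 137): 00000000000
Gen 6 (rule 129): 11111111111
Gen 7 (rule 126): 10000000001
Gen 8 (rule 182): 11000000011
Gen 9 (rule 137): 10011111010
Gen 10 (rule 129): 00001110000
Gen 11 (rule 126): 00011011000
Gen 12 (rule 182): 00100100100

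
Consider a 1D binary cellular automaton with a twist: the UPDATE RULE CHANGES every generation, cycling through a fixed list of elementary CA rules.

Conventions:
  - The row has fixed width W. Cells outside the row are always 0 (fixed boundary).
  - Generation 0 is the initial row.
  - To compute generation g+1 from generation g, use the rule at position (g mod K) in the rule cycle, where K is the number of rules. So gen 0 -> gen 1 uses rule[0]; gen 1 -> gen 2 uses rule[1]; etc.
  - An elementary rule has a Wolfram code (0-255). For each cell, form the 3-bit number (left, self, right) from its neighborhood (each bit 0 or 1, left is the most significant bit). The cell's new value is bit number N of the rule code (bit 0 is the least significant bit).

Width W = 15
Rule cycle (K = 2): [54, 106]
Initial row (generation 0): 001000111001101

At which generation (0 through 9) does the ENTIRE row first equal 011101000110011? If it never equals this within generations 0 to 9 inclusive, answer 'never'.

Gen 0: 001000111001101
Gen 1 (rule 54): 011101000110011
Gen 2 (rule 106): 110110001110111
Gen 3 (rule 54): 001001010001000
Gen 4 (rule 106): 010010100010000
Gen 5 (rule 54): 111111110111000
Gen 6 (rule 106): 100000011101000
Gen 7 (rule 54): 110000100011100
Gen 8 (rule 106): 110001000110100
Gen 9 (rule 54): 001011101001110

Answer: 1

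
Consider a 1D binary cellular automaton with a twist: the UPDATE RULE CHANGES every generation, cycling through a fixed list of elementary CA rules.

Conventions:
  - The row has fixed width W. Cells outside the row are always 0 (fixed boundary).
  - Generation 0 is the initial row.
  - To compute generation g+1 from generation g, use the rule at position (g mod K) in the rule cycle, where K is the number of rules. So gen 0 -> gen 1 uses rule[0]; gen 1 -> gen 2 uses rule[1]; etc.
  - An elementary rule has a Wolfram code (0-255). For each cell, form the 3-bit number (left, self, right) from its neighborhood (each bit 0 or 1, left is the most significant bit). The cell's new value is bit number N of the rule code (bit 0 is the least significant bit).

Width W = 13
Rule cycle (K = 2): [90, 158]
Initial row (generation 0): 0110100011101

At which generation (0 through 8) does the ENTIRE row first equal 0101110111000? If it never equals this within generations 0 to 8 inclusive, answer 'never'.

Answer: never

Derivation:
Gen 0: 0110100011101
Gen 1 (rule 90): 1110010110100
Gen 2 (rule 158): 1101110100110
Gen 3 (rule 90): 1101010011111
Gen 4 (rule 158): 1001011111110
Gen 5 (rule 90): 0110010000011
Gen 6 (rule 158): 1101111000110
Gen 7 (rule 90): 1101001101111
Gen 8 (rule 158): 1001111001110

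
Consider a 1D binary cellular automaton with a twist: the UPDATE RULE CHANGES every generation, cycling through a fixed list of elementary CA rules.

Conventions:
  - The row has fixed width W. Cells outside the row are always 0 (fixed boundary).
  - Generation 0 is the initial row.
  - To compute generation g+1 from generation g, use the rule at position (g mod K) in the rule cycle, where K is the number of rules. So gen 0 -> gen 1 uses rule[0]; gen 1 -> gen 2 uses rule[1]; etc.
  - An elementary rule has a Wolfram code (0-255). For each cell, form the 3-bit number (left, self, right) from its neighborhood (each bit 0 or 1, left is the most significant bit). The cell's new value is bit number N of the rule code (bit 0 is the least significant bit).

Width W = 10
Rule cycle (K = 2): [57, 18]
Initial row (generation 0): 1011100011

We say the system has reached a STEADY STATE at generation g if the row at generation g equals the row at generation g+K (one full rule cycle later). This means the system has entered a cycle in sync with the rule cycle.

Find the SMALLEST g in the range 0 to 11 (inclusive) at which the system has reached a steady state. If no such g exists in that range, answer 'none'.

Gen 0: 1011100011
Gen 1 (rule 57): 0110011010
Gen 2 (rule 18): 1001100001
Gen 3 (rule 57): 0101011100
Gen 4 (rule 18): 1000000010
Gen 5 (rule 57): 0111111001
Gen 6 (rule 18): 1000000110
Gen 7 (rule 57): 0111110101
Gen 8 (rule 18): 1000000000
Gen 9 (rule 57): 0111111111
Gen 10 (rule 18): 1000000000
Gen 11 (rule 57): 0111111111
Gen 12 (rule 18): 1000000000
Gen 13 (rule 57): 0111111111

Answer: 8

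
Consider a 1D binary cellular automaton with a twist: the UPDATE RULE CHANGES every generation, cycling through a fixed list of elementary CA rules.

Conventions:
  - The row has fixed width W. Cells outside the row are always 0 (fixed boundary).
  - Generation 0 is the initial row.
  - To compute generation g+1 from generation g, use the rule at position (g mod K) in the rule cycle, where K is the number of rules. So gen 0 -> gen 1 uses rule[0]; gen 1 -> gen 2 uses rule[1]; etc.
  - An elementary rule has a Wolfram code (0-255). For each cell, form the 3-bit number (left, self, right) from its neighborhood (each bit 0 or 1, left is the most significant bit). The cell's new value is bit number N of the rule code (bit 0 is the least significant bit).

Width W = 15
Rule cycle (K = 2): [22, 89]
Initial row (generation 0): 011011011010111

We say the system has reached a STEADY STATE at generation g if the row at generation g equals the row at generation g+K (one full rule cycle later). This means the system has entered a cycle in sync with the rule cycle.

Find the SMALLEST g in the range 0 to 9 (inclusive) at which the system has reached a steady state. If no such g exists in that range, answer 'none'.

Gen 0: 011011011010111
Gen 1 (rule 22): 100000000010000
Gen 2 (rule 89): 011111111001111
Gen 3 (rule 22): 100000000110000
Gen 4 (rule 89): 011111110111111
Gen 5 (rule 22): 100000000000000
Gen 6 (rule 89): 011111111111111
Gen 7 (rule 22): 100000000000000
Gen 8 (rule 89): 011111111111111
Gen 9 (rule 22): 100000000000000
Gen 10 (rule 89): 011111111111111
Gen 11 (rule 22): 100000000000000

Answer: 5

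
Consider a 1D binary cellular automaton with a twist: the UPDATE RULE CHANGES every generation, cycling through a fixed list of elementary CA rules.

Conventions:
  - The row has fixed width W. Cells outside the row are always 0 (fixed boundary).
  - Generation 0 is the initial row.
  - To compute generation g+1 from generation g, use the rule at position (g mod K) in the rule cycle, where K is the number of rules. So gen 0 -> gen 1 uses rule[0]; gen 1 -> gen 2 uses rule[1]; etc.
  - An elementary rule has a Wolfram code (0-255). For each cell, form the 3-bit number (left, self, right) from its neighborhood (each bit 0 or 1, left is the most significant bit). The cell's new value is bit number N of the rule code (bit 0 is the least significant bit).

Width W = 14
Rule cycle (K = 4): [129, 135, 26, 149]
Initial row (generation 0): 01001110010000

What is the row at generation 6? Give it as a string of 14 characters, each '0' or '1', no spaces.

Gen 0: 01001110010000
Gen 1 (rule 129): 00000100000111
Gen 2 (rule 135): 11111101111010
Gen 3 (rule 26): 10000001000001
Gen 4 (rule 149): 11111101111101
Gen 5 (rule 129): 01111000111000
Gen 6 (rule 135): 10110011010011

Answer: 10110011010011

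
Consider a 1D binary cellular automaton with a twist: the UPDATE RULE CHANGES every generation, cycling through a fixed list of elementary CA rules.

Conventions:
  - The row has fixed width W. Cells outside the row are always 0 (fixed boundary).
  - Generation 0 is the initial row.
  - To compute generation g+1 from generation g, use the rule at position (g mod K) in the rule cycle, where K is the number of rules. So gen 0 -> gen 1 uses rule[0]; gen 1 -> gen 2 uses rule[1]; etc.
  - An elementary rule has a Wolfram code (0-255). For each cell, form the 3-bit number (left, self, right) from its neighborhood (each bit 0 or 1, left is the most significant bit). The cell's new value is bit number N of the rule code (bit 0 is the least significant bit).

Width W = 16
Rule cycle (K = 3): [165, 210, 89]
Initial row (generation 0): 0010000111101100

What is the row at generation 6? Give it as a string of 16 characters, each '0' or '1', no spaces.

Gen 0: 0010000111101100
Gen 1 (rule 165): 1010110011010001
Gen 2 (rule 210): 0000011101001010
Gen 3 (rule 89): 1111010100100001
Gen 4 (rule 165): 0110111100101101
Gen 5 (rule 210): 1010011111000100
Gen 6 (rule 89): 0001010001110011

Answer: 0001010001110011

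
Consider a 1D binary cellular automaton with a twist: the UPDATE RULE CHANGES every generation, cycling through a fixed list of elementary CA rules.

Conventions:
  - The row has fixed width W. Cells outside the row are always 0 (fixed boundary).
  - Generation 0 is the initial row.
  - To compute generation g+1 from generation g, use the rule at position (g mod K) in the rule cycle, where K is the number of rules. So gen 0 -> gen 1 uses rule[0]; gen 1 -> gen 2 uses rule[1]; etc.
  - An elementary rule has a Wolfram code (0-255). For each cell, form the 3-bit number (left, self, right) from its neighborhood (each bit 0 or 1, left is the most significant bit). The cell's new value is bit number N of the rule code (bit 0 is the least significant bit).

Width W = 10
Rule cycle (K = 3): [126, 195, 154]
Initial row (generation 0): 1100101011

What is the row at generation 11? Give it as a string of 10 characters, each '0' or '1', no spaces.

Answer: 0111110111

Derivation:
Gen 0: 1100101011
Gen 1 (rule 126): 1111111111
Gen 2 (rule 195): 0111111111
Gen 3 (rule 154): 1111111110
Gen 4 (rule 126): 1000000011
Gen 5 (rule 195): 0011111101
Gen 6 (rule 154): 0111111000
Gen 7 (rule 126): 1100001100
Gen 8 (rule 195): 0101110101
Gen 9 (rule 154): 1001100000
Gen 10 (rule 126): 1111110000
Gen 11 (rule 195): 0111110111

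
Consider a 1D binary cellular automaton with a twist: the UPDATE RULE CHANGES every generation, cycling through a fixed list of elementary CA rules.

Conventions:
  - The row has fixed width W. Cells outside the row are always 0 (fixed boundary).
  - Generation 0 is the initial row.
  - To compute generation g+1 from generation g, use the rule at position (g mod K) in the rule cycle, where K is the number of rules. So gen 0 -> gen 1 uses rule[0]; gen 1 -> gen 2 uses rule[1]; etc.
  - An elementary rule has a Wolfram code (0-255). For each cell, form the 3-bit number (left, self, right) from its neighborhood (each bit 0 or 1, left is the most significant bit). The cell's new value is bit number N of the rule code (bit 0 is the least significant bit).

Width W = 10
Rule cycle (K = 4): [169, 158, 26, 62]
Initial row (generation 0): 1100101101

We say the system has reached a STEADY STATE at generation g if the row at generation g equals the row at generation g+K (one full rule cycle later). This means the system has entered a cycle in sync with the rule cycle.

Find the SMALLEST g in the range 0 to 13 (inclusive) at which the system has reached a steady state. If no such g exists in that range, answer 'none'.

Answer: none

Derivation:
Gen 0: 1100101101
Gen 1 (rule 169): 1000011010
Gen 2 (rule 158): 1100110011
Gen 3 (rule 26): 1011101110
Gen 4 (rule 62): 1110011001
Gen 5 (rule 169): 1100010000
Gen 6 (rule 158): 1010111000
Gen 7 (rule 26): 0000100100
Gen 8 (rule 62): 0001111110
Gen 9 (rule 169): 1101111100
Gen 10 (rule 158): 1001111010
Gen 11 (rule 26): 0111000001
Gen 12 (rule 62): 1100100011
Gen 13 (rule 169): 1000001010
Gen 14 (rule 158): 1100011011
Gen 15 (rule 26): 1010110010
Gen 16 (rule 62): 1111101111
Gen 17 (rule 169): 1111011110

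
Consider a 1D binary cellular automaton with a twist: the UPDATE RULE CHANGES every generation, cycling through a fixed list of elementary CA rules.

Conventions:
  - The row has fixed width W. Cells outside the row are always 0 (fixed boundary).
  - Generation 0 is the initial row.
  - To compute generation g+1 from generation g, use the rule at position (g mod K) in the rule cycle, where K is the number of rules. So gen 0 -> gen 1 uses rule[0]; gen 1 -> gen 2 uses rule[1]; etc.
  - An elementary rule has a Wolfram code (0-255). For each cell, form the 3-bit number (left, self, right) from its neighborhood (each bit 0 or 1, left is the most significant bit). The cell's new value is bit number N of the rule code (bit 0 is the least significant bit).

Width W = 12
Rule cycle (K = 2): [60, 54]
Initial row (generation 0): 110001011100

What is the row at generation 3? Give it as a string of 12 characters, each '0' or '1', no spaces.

Gen 0: 110001011100
Gen 1 (rule 60): 101001110010
Gen 2 (rule 54): 111110001111
Gen 3 (rule 60): 100001001000

Answer: 100001001000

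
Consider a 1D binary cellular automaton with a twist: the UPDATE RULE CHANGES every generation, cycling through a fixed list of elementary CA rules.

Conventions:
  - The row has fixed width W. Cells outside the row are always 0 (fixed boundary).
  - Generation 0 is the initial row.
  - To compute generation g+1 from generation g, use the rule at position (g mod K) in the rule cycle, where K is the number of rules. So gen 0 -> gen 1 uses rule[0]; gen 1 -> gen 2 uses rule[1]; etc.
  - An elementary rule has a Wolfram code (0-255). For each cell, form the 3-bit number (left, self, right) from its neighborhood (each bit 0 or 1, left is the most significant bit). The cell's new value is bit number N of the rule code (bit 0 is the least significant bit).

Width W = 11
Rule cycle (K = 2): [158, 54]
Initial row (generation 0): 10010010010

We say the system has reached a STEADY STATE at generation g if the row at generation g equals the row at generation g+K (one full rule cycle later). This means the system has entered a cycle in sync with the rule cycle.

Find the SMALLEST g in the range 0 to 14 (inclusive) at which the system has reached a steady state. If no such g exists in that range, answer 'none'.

Gen 0: 10010010010
Gen 1 (rule 158): 11111111111
Gen 2 (rule 54): 00000000000
Gen 3 (rule 158): 00000000000
Gen 4 (rule 54): 00000000000
Gen 5 (rule 158): 00000000000
Gen 6 (rule 54): 00000000000
Gen 7 (rule 158): 00000000000
Gen 8 (rule 54): 00000000000
Gen 9 (rule 158): 00000000000
Gen 10 (rule 54): 00000000000
Gen 11 (rule 158): 00000000000
Gen 12 (rule 54): 00000000000
Gen 13 (rule 158): 00000000000
Gen 14 (rule 54): 00000000000
Gen 15 (rule 158): 00000000000
Gen 16 (rule 54): 00000000000

Answer: 2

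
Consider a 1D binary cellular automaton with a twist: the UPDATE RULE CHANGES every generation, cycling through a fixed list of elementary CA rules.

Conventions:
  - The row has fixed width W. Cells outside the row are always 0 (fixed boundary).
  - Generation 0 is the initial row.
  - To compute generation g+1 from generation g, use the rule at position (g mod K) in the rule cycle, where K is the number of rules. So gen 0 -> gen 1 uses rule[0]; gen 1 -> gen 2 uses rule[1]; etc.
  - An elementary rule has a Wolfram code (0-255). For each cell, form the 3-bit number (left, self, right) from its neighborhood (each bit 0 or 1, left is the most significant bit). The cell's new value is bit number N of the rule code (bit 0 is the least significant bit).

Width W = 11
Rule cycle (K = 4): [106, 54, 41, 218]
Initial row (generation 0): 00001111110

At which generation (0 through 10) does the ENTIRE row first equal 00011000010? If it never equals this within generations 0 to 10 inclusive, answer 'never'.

Answer: 1

Derivation:
Gen 0: 00001111110
Gen 1 (rule 106): 00011000010
Gen 2 (rule 54): 00100100111
Gen 3 (rule 41): 10000000100
Gen 4 (rule 218): 01000001010
Gen 5 (rule 106): 10000010100
Gen 6 (rule 54): 11000111110
Gen 7 (rule 41): 10010100000
Gen 8 (rule 218): 01100010000
Gen 9 (rule 106): 11100100000
Gen 10 (rule 54): 00011110000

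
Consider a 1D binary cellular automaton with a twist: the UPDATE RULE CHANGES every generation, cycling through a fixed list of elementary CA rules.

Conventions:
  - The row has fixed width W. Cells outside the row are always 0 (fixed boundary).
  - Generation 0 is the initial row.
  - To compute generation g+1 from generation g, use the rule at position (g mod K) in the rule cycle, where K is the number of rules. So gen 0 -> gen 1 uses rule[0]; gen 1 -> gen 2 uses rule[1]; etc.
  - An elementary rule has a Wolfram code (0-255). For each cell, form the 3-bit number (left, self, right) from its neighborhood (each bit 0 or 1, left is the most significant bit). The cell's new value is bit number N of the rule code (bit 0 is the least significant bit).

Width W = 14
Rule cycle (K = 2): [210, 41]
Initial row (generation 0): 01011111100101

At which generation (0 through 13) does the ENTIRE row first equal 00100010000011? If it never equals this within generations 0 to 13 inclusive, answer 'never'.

Gen 0: 01011111100101
Gen 1 (rule 210): 10001111111000
Gen 2 (rule 41): 00101000000011
Gen 3 (rule 210): 01000100000101
Gen 4 (rule 41): 00010001110010
Gen 5 (rule 210): 00101010111101
Gen 6 (rule 41): 10010101100010
Gen 7 (rule 210): 01100000110101
Gen 8 (rule 41): 01001110101010
Gen 9 (rule 210): 10110110000001
Gen 10 (rule 41): 01101100111100
Gen 11 (rule 210): 10100111011110
Gen 12 (rule 41): 01000100110000
Gen 13 (rule 210): 10101011011000

Answer: never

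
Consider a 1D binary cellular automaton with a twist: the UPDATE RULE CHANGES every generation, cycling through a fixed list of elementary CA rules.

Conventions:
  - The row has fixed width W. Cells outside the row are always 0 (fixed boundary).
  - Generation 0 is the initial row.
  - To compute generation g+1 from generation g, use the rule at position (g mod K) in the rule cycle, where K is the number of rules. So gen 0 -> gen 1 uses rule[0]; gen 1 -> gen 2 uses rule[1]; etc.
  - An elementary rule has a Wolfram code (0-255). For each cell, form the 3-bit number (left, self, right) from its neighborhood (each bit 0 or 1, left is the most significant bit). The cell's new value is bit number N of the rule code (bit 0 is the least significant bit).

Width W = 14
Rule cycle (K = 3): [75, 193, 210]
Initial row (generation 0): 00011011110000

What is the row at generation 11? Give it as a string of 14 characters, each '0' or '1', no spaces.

Gen 0: 00011011110000
Gen 1 (rule 75): 11111010010111
Gen 2 (rule 193): 01111000000011
Gen 3 (rule 210): 10111100000101
Gen 4 (rule 75): 00100101111000
Gen 5 (rule 193): 10000000111011
Gen 6 (rule 210): 01000001011001
Gen 7 (rule 75): 10011110011010
Gen 8 (rule 193): 00001110001000
Gen 9 (rule 210): 00010111010100
Gen 10 (rule 75): 11100101000001
Gen 11 (rule 193): 01100000011100

Answer: 01100000011100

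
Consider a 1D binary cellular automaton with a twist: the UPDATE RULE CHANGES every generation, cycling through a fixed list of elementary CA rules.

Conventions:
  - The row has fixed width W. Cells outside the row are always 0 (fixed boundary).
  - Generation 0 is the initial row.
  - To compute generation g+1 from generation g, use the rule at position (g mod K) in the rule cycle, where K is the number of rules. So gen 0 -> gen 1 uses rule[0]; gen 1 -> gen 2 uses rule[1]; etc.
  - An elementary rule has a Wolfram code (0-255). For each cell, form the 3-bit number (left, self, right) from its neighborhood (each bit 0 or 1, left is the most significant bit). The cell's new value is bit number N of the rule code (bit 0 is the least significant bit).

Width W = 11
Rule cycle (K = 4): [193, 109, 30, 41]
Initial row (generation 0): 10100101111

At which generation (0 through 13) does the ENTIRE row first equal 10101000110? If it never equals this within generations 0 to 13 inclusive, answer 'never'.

Gen 0: 10100101111
Gen 1 (rule 193): 00000000111
Gen 2 (rule 109): 11111110101
Gen 3 (rule 30): 10000000101
Gen 4 (rule 41): 00111110010
Gen 5 (rule 193): 10011110000
Gen 6 (rule 109): 10010010111
Gen 7 (rule 30): 11111110100
Gen 8 (rule 41): 10000001001
Gen 9 (rule 193): 00111100000
Gen 10 (rule 109): 10100101111
Gen 11 (rule 30): 10111101000
Gen 12 (rule 41): 01100010011
Gen 13 (rule 193): 00101000001

Answer: never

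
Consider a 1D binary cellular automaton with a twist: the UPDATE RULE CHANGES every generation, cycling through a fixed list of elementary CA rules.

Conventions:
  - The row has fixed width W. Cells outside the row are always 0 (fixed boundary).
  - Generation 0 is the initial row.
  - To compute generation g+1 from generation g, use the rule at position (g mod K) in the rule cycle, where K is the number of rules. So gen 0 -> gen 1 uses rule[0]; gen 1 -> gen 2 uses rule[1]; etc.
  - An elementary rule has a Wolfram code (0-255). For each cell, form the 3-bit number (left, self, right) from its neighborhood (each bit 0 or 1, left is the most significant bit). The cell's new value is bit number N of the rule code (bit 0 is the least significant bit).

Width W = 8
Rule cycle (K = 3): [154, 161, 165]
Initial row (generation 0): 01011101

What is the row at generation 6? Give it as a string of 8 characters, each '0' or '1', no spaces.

Answer: 00011001

Derivation:
Gen 0: 01011101
Gen 1 (rule 154): 10011000
Gen 2 (rule 161): 00000011
Gen 3 (rule 165): 11111000
Gen 4 (rule 154): 11110100
Gen 5 (rule 161): 01101001
Gen 6 (rule 165): 00011001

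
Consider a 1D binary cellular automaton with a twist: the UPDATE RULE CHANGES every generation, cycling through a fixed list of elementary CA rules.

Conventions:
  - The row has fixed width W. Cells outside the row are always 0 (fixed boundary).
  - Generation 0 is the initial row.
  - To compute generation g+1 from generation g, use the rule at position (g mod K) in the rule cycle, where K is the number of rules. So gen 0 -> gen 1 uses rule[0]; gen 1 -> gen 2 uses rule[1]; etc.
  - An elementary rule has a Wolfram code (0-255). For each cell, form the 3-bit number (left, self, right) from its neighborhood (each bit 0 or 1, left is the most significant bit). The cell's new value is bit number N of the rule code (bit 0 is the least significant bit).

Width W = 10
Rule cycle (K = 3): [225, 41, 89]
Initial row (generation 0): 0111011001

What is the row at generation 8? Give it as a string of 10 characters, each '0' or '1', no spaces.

Answer: 1001010011

Derivation:
Gen 0: 0111011001
Gen 1 (rule 225): 0011101000
Gen 2 (rule 41): 1010010011
Gen 3 (rule 89): 0001001011
Gen 4 (rule 225): 1100000101
Gen 5 (rule 41): 1001110010
Gen 6 (rule 89): 0101011001
Gen 7 (rule 225): 0010101000
Gen 8 (rule 41): 1001010011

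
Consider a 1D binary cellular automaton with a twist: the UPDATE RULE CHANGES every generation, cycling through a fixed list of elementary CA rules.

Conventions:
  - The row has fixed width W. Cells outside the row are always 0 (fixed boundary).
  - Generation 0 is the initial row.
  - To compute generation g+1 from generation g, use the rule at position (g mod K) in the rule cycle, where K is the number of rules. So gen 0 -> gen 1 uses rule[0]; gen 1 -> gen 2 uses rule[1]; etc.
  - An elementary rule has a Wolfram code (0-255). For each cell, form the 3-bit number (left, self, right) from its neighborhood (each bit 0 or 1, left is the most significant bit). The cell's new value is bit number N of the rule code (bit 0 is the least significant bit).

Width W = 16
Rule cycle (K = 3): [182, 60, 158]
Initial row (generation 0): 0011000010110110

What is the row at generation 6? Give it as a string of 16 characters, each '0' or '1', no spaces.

Gen 0: 0011000010110110
Gen 1 (rule 182): 0100100111001001
Gen 2 (rule 60): 0110110100101101
Gen 3 (rule 158): 1100100111101001
Gen 4 (rule 182): 0011111011011111
Gen 5 (rule 60): 0010000110110000
Gen 6 (rule 158): 0111001100101000

Answer: 0111001100101000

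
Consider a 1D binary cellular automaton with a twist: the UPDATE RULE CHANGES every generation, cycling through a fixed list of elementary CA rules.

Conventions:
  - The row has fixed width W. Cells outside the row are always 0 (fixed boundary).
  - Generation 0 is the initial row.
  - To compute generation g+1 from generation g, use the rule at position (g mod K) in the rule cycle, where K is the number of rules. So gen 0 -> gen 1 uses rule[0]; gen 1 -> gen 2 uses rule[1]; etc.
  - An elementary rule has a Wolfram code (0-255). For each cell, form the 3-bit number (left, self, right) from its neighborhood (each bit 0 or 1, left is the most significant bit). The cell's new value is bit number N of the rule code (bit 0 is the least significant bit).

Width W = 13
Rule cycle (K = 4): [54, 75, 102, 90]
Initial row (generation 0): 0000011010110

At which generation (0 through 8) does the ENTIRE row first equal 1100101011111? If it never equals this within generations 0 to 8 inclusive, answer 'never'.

Gen 0: 0000011010110
Gen 1 (rule 54): 0000100111001
Gen 2 (rule 75): 1111001101010
Gen 3 (rule 102): 0001010111110
Gen 4 (rule 90): 0010000100011
Gen 5 (rule 54): 0111001110100
Gen 6 (rule 75): 1101011010001
Gen 7 (rule 102): 0111101110011
Gen 8 (rule 90): 1100101011111

Answer: 8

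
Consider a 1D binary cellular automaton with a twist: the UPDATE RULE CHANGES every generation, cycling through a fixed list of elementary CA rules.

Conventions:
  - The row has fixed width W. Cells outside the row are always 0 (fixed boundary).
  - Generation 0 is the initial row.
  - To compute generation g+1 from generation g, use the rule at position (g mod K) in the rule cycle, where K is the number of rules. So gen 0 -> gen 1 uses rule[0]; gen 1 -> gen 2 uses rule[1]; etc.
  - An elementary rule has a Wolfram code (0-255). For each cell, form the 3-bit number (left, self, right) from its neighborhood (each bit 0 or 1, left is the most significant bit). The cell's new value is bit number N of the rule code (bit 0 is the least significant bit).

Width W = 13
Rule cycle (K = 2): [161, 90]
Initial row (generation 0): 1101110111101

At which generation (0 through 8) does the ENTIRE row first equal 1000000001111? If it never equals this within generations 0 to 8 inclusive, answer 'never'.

Gen 0: 1101110111101
Gen 1 (rule 161): 0010101011010
Gen 2 (rule 90): 0100000011001
Gen 3 (rule 161): 0001111000000
Gen 4 (rule 90): 0011001100000
Gen 5 (rule 161): 1000000001111
Gen 6 (rule 90): 0100000011001
Gen 7 (rule 161): 0001111000000
Gen 8 (rule 90): 0011001100000

Answer: 5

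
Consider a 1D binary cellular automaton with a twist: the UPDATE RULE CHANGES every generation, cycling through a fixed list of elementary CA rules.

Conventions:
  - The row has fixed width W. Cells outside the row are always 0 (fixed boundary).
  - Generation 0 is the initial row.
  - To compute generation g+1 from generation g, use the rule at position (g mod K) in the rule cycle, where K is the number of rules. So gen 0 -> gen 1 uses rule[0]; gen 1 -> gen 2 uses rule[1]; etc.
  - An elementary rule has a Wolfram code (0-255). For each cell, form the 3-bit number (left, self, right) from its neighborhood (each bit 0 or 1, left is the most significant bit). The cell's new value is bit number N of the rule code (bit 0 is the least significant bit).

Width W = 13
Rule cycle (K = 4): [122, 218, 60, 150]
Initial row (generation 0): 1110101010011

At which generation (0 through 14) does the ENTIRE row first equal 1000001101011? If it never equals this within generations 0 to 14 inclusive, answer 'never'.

Answer: never

Derivation:
Gen 0: 1110101010011
Gen 1 (rule 122): 1011010101111
Gen 2 (rule 218): 0011000001111
Gen 3 (rule 60): 0010100001000
Gen 4 (rule 150): 0110110011100
Gen 5 (rule 122): 1111111110110
Gen 6 (rule 218): 1111111110111
Gen 7 (rule 60): 1000000001100
Gen 8 (rule 150): 1100000010010
Gen 9 (rule 122): 1110000101101
Gen 10 (rule 218): 1111001001100
Gen 11 (rule 60): 1000101101010
Gen 12 (rule 150): 1101100001011
Gen 13 (rule 122): 1111110010111
Gen 14 (rule 218): 1111111100111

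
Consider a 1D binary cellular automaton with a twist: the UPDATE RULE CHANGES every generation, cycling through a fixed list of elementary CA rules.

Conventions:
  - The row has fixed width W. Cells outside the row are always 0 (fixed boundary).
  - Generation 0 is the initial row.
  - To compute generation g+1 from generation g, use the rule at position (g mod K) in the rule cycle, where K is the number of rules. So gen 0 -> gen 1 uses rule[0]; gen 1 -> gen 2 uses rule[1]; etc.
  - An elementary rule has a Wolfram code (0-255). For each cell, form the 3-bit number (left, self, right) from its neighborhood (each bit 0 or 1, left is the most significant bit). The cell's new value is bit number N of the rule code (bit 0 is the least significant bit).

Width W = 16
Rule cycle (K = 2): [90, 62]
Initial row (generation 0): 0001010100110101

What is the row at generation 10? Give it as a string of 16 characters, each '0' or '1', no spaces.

Answer: 1100001011111001

Derivation:
Gen 0: 0001010100110101
Gen 1 (rule 90): 0010000011110000
Gen 2 (rule 62): 0111000110001000
Gen 3 (rule 90): 1101101111010100
Gen 4 (rule 62): 1011011000111110
Gen 5 (rule 90): 0011011101100011
Gen 6 (rule 62): 0110110011010110
Gen 7 (rule 90): 1110111111000111
Gen 8 (rule 62): 1001100000101100
Gen 9 (rule 90): 0111110001001110
Gen 10 (rule 62): 1100001011111001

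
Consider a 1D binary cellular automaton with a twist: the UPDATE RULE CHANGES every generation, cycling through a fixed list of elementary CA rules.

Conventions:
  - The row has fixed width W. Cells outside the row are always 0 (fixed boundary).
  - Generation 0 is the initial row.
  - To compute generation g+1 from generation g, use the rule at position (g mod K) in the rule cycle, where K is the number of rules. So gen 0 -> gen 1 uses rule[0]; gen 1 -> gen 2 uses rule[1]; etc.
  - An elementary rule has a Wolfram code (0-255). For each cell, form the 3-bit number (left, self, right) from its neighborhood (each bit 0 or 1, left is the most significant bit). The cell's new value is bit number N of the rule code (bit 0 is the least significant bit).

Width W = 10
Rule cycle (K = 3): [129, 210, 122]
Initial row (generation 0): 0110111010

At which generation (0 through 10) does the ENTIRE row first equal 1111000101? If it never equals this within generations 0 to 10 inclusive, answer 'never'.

Gen 0: 0110111010
Gen 1 (rule 129): 0000010000
Gen 2 (rule 210): 0000101000
Gen 3 (rule 122): 0001010100
Gen 4 (rule 129): 1100000001
Gen 5 (rule 210): 0110000010
Gen 6 (rule 122): 1111000101
Gen 7 (rule 129): 0110010000
Gen 8 (rule 210): 1011101000
Gen 9 (rule 122): 0110110100
Gen 10 (rule 129): 0000000001

Answer: 6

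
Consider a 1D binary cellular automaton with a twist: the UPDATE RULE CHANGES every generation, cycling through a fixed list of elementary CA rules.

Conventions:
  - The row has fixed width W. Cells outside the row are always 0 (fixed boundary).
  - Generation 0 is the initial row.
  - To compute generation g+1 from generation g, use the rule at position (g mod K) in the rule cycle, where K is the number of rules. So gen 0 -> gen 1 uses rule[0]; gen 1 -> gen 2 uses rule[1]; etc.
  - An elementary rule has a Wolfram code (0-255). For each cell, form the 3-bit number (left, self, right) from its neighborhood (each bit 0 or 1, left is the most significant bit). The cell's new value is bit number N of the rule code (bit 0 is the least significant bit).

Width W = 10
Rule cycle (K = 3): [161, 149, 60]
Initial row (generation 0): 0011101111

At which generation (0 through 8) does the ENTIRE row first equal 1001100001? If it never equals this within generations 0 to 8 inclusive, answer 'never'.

Answer: never

Derivation:
Gen 0: 0011101111
Gen 1 (rule 161): 1001010110
Gen 2 (rule 149): 1101010001
Gen 3 (rule 60): 1011111001
Gen 4 (rule 161): 0101110000
Gen 5 (rule 149): 0100101111
Gen 6 (rule 60): 0110111000
Gen 7 (rule 161): 0001010011
Gen 8 (rule 149): 1101011000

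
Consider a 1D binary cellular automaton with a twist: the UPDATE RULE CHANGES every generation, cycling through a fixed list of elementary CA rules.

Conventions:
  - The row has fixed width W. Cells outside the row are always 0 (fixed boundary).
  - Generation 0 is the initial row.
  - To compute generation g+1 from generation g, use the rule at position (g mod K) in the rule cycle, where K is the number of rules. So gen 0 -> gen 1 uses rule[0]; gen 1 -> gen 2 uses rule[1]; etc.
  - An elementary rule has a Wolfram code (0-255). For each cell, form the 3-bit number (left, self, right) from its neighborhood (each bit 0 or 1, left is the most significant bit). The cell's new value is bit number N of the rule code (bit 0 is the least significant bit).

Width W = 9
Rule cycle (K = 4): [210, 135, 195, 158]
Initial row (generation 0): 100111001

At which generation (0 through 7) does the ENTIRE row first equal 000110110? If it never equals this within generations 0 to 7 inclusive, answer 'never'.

Answer: never

Derivation:
Gen 0: 100111001
Gen 1 (rule 210): 011011110
Gen 2 (rule 135): 100001100
Gen 3 (rule 195): 001110101
Gen 4 (rule 158): 011100101
Gen 5 (rule 210): 101111000
Gen 6 (rule 135): 100110011
Gen 7 (rule 195): 001010101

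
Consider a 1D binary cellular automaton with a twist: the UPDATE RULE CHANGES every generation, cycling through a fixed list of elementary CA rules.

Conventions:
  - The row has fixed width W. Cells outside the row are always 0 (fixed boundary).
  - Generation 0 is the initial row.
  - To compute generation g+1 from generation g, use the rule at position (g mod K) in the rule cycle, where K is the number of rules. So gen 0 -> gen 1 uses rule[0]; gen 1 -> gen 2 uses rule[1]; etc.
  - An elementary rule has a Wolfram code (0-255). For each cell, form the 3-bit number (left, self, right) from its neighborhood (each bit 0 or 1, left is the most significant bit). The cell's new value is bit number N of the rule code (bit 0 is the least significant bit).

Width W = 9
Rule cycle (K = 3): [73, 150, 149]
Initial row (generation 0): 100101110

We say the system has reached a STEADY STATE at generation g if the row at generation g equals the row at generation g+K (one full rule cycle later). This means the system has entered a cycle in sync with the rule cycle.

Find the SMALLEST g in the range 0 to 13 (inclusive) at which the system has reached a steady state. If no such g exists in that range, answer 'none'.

Gen 0: 100101110
Gen 1 (rule 73): 000001010
Gen 2 (rule 150): 000011011
Gen 3 (rule 149): 111000000
Gen 4 (rule 73): 101011111
Gen 5 (rule 150): 101001110
Gen 6 (rule 149): 101100101
Gen 7 (rule 73): 001100000
Gen 8 (rule 150): 010010000
Gen 9 (rule 149): 011011111
Gen 10 (rule 73): 011010001
Gen 11 (rule 150): 100011011
Gen 12 (rule 149): 111000000
Gen 13 (rule 73): 101011111
Gen 14 (rule 150): 101001110
Gen 15 (rule 149): 101100101
Gen 16 (rule 73): 001100000

Answer: none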